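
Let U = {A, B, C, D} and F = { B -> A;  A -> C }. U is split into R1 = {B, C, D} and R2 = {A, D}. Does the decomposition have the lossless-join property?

No

Common attributes: R1 ∩ R2 = {D}.
No dependency enlarges {D}, so (D)⁺ = {D}.
The closure contains neither all of R1 = {B, C, D} nor all of R2 = {A, D}, so the common attributes are not a superkey of either fragment. The join is lossy.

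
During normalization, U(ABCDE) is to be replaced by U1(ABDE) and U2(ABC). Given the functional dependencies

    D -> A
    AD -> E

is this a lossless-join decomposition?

No

Common attributes: U1 ∩ U2 = {AB}.
No dependency enlarges {AB}, so (AB)⁺ = {AB}.
The closure contains neither all of U1 = {ABDE} nor all of U2 = {ABC}, so the common attributes are not a superkey of either fragment. The join is lossy.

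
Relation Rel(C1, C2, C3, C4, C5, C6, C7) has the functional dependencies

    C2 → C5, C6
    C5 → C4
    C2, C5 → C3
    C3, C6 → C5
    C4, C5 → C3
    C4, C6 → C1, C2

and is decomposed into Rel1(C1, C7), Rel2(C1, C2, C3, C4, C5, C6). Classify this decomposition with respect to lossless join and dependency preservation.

Lossless test: (C1)⁺ = {C1}, which is a superkey of neither fragment — lossy.
Dependency preservation: every FD's attributes lie within a single fragment, so each can be enforced locally — preserved.

lossy but dependency-preserving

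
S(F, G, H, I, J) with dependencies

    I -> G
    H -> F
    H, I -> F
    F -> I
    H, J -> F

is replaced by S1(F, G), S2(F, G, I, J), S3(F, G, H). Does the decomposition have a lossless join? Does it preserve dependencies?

Lossless test (chase): Rows 1 and 2 agree on F; apply F→I and equate their I entries. Rows 1 and 3 agree on F; apply F→I and equate their I entries. No row becomes fully distinguished — the join is lossy.
Dependency preservation: H, I → F; H, J → F are not contained in any single fragment, but the restricted closure of each left-hand side across the fragments still reaches the right-hand side; the remaining FDs each lie inside some fragment. All dependencies are preserved.

lossy but dependency-preserving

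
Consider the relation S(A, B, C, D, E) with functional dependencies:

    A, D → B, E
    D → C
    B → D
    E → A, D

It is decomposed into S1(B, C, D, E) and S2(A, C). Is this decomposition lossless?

Common attributes: S1 ∩ S2 = {C}.
No dependency enlarges {C}, so (C)⁺ = {C}.
The closure contains neither all of S1 = {B, C, D, E} nor all of S2 = {A, C}, so the common attributes are not a superkey of either fragment. The join is lossy.

No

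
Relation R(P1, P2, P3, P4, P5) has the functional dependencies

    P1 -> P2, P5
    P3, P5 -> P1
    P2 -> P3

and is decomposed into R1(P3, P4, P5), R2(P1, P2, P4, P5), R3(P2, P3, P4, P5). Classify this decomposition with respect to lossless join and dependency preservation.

Lossless test (chase): Rows 1 and 3 agree on P3, P5; apply P3, P5→P1 and equate their P1 entries. Rows 2 and 3 agree on P2; apply P2→P3 and equate their P3 entries. Rows 1 and 3 agree on P1; apply P1→P2, P5 and equate their P2, P5 entries. Rows 1 and 2 agree on P3, P5; apply P3, P5→P1 and equate their P1 entries. Row 1 is now all distinguished symbols — the join is lossless.
Dependency preservation: P3, P5 → P1 is not contained in any single fragment, but the restricted closure of its left-hand side across the fragments still reaches the right-hand side; the remaining FDs each lie inside some fragment. All dependencies are preserved.

lossless and dependency-preserving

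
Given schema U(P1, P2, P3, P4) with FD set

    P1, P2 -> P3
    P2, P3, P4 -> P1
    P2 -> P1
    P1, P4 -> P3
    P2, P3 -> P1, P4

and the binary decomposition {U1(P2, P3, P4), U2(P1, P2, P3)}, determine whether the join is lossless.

Common attributes: U1 ∩ U2 = {P2, P3}.
Closure of {P2, P3}: P2 → P1 applies, adding P1; P2, P3 → P1, P4 applies, adding P4. So (P2, P3)⁺ = {P1, P2, P3, P4}.
This closure contains every attribute of U1, so U1 ∩ U2 → U1. The join is lossless.

Yes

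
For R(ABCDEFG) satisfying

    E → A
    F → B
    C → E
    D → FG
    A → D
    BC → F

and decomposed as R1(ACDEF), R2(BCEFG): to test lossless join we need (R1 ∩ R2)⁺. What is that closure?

ABCDEFG

R1 ∩ R2 = {CEF}.
E → A applies, adding A
F → B applies, adding B
A → D applies, adding D
D → FG applies, adding G
Closure: {ABCDEFG}.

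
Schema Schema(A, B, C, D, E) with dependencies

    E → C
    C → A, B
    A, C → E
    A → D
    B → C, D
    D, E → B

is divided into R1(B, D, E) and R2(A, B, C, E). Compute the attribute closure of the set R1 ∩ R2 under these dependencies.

A, B, C, D, E

R1 ∩ R2 = {B, E}.
E → C applies, adding C
C → A, B applies, adding A
A → D applies, adding D
Closure: {A, B, C, D, E}.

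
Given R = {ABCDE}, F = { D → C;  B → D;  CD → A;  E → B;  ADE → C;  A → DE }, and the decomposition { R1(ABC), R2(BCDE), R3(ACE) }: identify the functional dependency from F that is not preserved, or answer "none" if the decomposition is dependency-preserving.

none

D → C lies within R2.
B → D lies within R2.
CD → A: restricted closure across fragments reaches A.
E → B lies within R2.
ADE → C: restricted closure across fragments reaches C.
A → DE: restricted closure across fragments reaches DE.
Every dependency is enforceable on the fragments, so the decomposition is dependency-preserving.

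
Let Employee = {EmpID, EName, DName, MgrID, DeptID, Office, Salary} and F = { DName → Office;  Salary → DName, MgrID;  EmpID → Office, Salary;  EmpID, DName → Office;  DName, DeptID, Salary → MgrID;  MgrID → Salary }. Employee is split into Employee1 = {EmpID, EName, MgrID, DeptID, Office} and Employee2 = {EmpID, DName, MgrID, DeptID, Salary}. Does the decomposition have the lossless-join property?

Common attributes: Employee1 ∩ Employee2 = {EmpID, MgrID, DeptID}.
Closure of {EmpID, MgrID, DeptID}: EmpID → Office, Salary applies, adding Office, Salary; Salary → DName, MgrID applies, adding DName. So (EmpID, MgrID, DeptID)⁺ = {EmpID, DName, MgrID, DeptID, Office, Salary}.
This closure contains every attribute of Employee2, so Employee1 ∩ Employee2 → Employee2. The join is lossless.

Yes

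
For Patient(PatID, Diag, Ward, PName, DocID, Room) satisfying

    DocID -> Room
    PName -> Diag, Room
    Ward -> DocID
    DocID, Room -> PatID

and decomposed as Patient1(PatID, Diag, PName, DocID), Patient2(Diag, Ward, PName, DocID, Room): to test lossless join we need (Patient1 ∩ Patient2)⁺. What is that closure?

PatID, Diag, PName, DocID, Room

Patient1 ∩ Patient2 = {Diag, PName, DocID}.
DocID → Room applies, adding Room
DocID, Room → PatID applies, adding PatID
Closure: {PatID, Diag, PName, DocID, Room}.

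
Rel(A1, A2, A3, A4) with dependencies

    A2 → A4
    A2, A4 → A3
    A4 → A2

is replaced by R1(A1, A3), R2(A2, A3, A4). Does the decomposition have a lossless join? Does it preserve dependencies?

lossy but dependency-preserving

Lossless test: (A3)⁺ = {A3}, which is a superkey of neither fragment — lossy.
Dependency preservation: every FD's attributes lie within a single fragment, so each can be enforced locally — preserved.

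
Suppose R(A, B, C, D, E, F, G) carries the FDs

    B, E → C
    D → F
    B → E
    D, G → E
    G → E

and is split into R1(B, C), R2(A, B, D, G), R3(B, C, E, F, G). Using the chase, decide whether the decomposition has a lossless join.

No

Chase test. Columns are A, B, C, D, E, F, G; row i has aⱼ where attribute j ∈ Ri, else bᵢⱼ.
Initial tableau (one row per fragment):
  row 1: b11 a2 a3 b14 b15 b16 b17
  row 2: a1 a2 b23 a4 b25 b26 a7
  row 3: b31 a2 a3 b34 a5 a6 a7
Rows 1 and 2 agree on B; apply B→E and equate their E entries.
Rows 1 and 3 agree on B; apply B→E and equate their E entries.
Rows 1 and 2 agree on B, E; apply B, E→C and equate their C entries.
No row becomes fully distinguished — the join is lossy.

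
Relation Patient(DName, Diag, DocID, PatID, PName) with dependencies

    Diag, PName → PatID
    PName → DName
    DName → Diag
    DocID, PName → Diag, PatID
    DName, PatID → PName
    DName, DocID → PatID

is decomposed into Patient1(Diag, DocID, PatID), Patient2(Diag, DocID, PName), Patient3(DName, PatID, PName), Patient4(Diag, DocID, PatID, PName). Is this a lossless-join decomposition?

Yes

Chase test. Columns are DName, Diag, DocID, PatID, PName; row i has aⱼ where attribute j ∈ Patienti, else bᵢⱼ.
Initial tableau (one row per fragment):
  row 1: b11 a2 a3 a4 b15
  row 2: b21 a2 a3 b24 a5
  row 3: a1 b32 b33 a4 a5
  row 4: b41 a2 a3 a4 a5
Rows 2 and 4 agree on Diag, PName; apply Diag, PName→PatID and equate their PatID entries.
Rows 2 and 3 agree on PName; apply PName→DName and equate their DName entries.
Rows 2 and 4 agree on PName; apply PName→DName and equate their DName entries.
Rows 2 and 3 agree on DName; apply DName→Diag and equate their Diag entries.
Row 2 is now all distinguished symbols — the join is lossless.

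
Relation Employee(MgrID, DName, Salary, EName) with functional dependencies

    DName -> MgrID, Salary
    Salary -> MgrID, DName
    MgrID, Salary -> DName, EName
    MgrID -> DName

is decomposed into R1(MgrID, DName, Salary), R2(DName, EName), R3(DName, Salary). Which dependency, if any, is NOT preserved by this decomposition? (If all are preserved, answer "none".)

DName → MgrID, Salary lies within R1.
Salary → MgrID, DName lies within R1.
MgrID, Salary → DName, EName: restricted closure across fragments reaches DName, EName.
MgrID → DName lies within R1.
Every dependency is enforceable on the fragments, so the decomposition is dependency-preserving.

none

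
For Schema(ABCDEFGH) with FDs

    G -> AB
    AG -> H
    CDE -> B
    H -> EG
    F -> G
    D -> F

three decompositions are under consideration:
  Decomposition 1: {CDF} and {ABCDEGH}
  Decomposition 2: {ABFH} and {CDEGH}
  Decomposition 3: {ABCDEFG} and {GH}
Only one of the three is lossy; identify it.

Decomposition 1: common = {CD}, closure = {ABCDEFGH} → lossless.
Decomposition 2: common = {H}, closure = {ABEGH} → lossy.
Decomposition 3: common = {G}, closure = {ABEGH} → lossless.

Decomposition 2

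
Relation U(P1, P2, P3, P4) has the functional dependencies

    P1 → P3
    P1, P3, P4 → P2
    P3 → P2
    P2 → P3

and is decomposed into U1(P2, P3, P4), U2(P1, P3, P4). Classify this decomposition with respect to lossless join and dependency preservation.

lossless and dependency-preserving

Lossless test: (P3, P4)⁺ = {P2, P3, P4}, which contains all of one fragment — lossless.
Dependency preservation: P1, P3, P4 → P2 is not contained in any single fragment, but the restricted closure of its left-hand side across the fragments still reaches the right-hand side; the remaining FDs each lie inside some fragment. All dependencies are preserved.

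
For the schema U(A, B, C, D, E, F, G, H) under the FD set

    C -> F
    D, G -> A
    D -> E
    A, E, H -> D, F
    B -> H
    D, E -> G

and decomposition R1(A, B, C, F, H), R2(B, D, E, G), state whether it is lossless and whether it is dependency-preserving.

lossy and not dependency-preserving

Lossless test: (B)⁺ = {B, H}, which is a superkey of neither fragment — lossy.
Dependency preservation: the restricted closure of {D, G} across the fragments never reaches {A}, so D, G → A cannot be enforced without a join — not preserved.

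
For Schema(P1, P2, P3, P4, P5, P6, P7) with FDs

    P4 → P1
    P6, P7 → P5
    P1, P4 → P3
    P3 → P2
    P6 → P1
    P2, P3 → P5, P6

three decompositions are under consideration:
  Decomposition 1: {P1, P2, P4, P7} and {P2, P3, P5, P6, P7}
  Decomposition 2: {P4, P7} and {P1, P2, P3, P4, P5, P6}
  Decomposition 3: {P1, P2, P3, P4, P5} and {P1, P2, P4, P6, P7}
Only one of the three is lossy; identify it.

Decomposition 1

Decomposition 1: common = {P2, P7}, closure = {P2, P7} → lossy.
Decomposition 2: common = {P4}, closure = {P1, P2, P3, P4, P5, P6} → lossless.
Decomposition 3: common = {P1, P2, P4}, closure = {P1, P2, P3, P4, P5, P6} → lossless.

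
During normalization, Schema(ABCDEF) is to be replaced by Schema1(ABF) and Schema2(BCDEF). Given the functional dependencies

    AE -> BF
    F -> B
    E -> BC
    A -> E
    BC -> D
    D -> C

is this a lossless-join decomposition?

Common attributes: Schema1 ∩ Schema2 = {BF}.
No dependency enlarges {BF}, so (BF)⁺ = {BF}.
The closure contains neither all of Schema1 = {ABF} nor all of Schema2 = {BCDEF}, so the common attributes are not a superkey of either fragment. The join is lossy.

No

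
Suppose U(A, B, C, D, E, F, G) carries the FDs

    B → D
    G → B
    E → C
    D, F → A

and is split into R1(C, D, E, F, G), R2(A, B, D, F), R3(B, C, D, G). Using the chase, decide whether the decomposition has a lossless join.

Yes

Chase test. Columns are A, B, C, D, E, F, G; row i has aⱼ where attribute j ∈ Ri, else bᵢⱼ.
Initial tableau (one row per fragment):
  row 1: b11 b12 a3 a4 a5 a6 a7
  row 2: a1 a2 b23 a4 b25 a6 b27
  row 3: b31 a2 a3 a4 b35 b36 a7
Rows 1 and 3 agree on G; apply G→B and equate their B entries.
Rows 1 and 2 agree on D, F; apply D, F→A and equate their A entries.
Row 1 is now all distinguished symbols — the join is lossless.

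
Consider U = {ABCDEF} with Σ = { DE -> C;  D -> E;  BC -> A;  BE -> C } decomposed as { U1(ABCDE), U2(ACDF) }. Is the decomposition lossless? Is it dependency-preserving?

Lossless test: (ACD)⁺ = {ACDE}, which is a superkey of neither fragment — lossy.
Dependency preservation: every FD's attributes lie within a single fragment, so each can be enforced locally — preserved.

lossy but dependency-preserving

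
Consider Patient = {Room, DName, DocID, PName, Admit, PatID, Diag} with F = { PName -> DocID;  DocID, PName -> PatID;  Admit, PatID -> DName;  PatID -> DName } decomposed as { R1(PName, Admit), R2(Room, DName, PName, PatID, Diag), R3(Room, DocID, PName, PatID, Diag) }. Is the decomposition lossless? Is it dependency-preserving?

Lossless test (chase): Rows 1 and 2 agree on PName; apply PName→DocID and equate their DocID entries. Rows 1 and 3 agree on PName; apply PName→DocID and equate their DocID entries. Rows 1 and 2 agree on DocID, PName; apply DocID, PName→PatID and equate their PatID entries. Rows 1 and 2 agree on PatID; apply PatID→DName and equate their DName entries. Rows 1 and 3 agree on PatID; apply PatID→DName and equate their DName entries. No row becomes fully distinguished — the join is lossy.
Dependency preservation: Admit, PatID → DName is not contained in any single fragment, but the restricted closure of its left-hand side across the fragments still reaches the right-hand side; the remaining FDs each lie inside some fragment. All dependencies are preserved.

lossy but dependency-preserving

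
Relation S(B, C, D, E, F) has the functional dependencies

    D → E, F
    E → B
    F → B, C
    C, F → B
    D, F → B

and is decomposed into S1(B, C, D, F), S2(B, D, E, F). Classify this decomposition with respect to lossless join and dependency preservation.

lossless and dependency-preserving

Lossless test: (B, D, F)⁺ = {B, C, D, E, F}, which contains all of one fragment — lossless.
Dependency preservation: every FD's attributes lie within a single fragment, so each can be enforced locally — preserved.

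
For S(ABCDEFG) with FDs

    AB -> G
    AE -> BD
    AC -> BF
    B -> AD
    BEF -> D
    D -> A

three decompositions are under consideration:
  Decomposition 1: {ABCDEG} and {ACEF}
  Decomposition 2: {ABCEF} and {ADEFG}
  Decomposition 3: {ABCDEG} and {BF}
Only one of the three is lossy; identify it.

Decomposition 1: common = {ACE}, closure = {ABCDEFG} → lossless.
Decomposition 2: common = {AEF}, closure = {ABDEFG} → lossless.
Decomposition 3: common = {B}, closure = {ABDG} → lossy.

Decomposition 3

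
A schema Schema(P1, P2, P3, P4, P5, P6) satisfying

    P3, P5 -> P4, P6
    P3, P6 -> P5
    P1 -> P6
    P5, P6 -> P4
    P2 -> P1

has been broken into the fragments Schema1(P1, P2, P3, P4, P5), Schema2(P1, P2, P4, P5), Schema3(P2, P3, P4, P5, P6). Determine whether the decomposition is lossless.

Chase test. Columns are P1, P2, P3, P4, P5, P6; row i has aⱼ where attribute j ∈ Schemai, else bᵢⱼ.
Initial tableau (one row per fragment):
  row 1: a1 a2 a3 a4 a5 b16
  row 2: a1 a2 b23 a4 a5 b26
  row 3: b31 a2 a3 a4 a5 a6
Rows 1 and 3 agree on P3, P5; apply P3, P5→P4, P6 and equate their P4, P6 entries.
Rows 1 and 2 agree on P1; apply P1→P6 and equate their P6 entries.
Rows 1 and 3 agree on P2; apply P2→P1 and equate their P1 entries.
Row 1 is now all distinguished symbols — the join is lossless.

Yes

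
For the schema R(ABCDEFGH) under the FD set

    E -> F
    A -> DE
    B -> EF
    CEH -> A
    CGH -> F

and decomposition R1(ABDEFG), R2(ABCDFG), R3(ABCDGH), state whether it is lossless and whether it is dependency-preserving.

lossless but not dependency-preserving

Lossless test (chase): Rows 1 and 2 agree on A; apply A→DE and equate their DE entries. Rows 1 and 3 agree on A; apply A→DE and equate their DE entries. Rows 1 and 3 agree on B; apply B→EF and equate their EF entries. Row 3 is now all distinguished symbols — the join is lossless.
Dependency preservation: the restricted closure of {CEH} across the fragments never reaches {A}, so CEH → A cannot be enforced without a join — not preserved.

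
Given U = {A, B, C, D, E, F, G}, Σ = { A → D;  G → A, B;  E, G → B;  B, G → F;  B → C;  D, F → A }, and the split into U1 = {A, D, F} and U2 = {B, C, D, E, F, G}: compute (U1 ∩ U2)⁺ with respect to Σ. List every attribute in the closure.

A, D, F

U1 ∩ U2 = {D, F}.
D, F → A applies, adding A
Closure: {A, D, F}.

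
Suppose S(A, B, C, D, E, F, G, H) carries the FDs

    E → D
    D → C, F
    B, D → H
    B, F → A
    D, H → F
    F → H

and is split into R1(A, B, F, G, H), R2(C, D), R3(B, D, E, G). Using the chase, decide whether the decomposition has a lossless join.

Chase test. Columns are A, B, C, D, E, F, G, H; row i has aⱼ where attribute j ∈ Ri, else bᵢⱼ.
Initial tableau (one row per fragment):
  row 1: a1 a2 b13 b14 b15 a6 a7 a8
  row 2: b21 b22 a3 a4 b25 b26 b27 b28
  row 3: b31 a2 b33 a4 a5 b36 a7 b38
Rows 2 and 3 agree on D; apply D→C, F and equate their C, F entries.
Rows 2 and 3 agree on F; apply F→H and equate their H entries.
No row becomes fully distinguished — the join is lossy.

No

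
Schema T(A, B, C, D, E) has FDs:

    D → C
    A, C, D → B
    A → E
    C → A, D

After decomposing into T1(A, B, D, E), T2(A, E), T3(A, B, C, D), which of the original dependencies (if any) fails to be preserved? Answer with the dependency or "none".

D → C lies within T3.
A, C, D → B lies within T3.
A → E lies within T1.
C → A, D lies within T3.
Every dependency is enforceable on the fragments, so the decomposition is dependency-preserving.

none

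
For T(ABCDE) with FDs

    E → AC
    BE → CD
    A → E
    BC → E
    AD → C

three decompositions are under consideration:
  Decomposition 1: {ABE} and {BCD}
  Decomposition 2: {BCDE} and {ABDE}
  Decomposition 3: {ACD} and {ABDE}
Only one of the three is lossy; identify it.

Decomposition 1: common = {B}, closure = {B} → lossy.
Decomposition 2: common = {BDE}, closure = {ABCDE} → lossless.
Decomposition 3: common = {AD}, closure = {ACDE} → lossless.

Decomposition 1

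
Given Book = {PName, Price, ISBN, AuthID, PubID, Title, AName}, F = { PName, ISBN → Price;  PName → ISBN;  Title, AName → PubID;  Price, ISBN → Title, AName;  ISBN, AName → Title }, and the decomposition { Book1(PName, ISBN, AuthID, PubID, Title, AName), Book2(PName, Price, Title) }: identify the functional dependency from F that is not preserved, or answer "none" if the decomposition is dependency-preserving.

Check Price, ISBN → Title, AName: no single fragment contains all of {Price, ISBN, Title, AName}, and the restricted closure of {Price, ISBN} across the fragments never reaches {Title, AName}.
PName, ISBN → Price is preserved.
PName → ISBN is preserved.
Title, AName → PubID is preserved.
ISBN, AName → Title is preserved.

Price, ISBN → Title, AName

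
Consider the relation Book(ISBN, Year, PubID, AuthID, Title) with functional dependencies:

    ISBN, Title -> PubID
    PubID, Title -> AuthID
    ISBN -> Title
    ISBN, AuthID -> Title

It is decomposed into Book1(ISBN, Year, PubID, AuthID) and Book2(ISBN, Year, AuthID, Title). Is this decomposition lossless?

Common attributes: Book1 ∩ Book2 = {ISBN, Year, AuthID}.
Closure of {ISBN, Year, AuthID}: ISBN → Title applies, adding Title; ISBN, Title → PubID applies, adding PubID. So (ISBN, Year, AuthID)⁺ = {ISBN, Year, PubID, AuthID, Title}.
This closure contains every attribute of Book1, so Book1 ∩ Book2 → Book1. The join is lossless.

Yes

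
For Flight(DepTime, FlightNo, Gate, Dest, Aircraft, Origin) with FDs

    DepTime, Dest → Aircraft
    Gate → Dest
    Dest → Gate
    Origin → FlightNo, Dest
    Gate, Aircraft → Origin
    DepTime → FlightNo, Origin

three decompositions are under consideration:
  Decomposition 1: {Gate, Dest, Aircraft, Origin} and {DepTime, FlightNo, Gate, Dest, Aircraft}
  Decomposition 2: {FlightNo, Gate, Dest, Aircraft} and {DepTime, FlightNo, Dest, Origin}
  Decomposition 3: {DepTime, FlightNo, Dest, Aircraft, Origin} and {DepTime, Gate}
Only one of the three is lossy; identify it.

Decomposition 1: common = {Gate, Dest, Aircraft}, closure = {FlightNo, Gate, Dest, Aircraft, Origin} → lossless.
Decomposition 2: common = {FlightNo, Dest}, closure = {FlightNo, Gate, Dest} → lossy.
Decomposition 3: common = {DepTime}, closure = {DepTime, FlightNo, Gate, Dest, Aircraft, Origin} → lossless.

Decomposition 2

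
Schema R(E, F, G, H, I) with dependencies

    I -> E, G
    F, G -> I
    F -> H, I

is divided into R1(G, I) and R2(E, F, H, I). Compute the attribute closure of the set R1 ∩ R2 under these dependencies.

R1 ∩ R2 = {I}.
I → E, G applies, adding E, G
Closure: {E, G, I}.

E, G, I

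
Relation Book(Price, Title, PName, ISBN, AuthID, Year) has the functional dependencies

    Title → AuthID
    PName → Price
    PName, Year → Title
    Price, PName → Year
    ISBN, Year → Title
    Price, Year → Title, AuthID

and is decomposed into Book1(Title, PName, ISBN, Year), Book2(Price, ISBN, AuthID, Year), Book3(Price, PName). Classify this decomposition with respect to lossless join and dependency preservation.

lossless but not dependency-preserving

Lossless test (chase): Rows 1 and 3 agree on PName; apply PName→Price and equate their Price entries. Rows 1 and 3 agree on Price, PName; apply Price, PName→Year and equate their Year entries. Rows 1 and 2 agree on ISBN, Year; apply ISBN, Year→Title and equate their Title entries. Rows 1 and 2 agree on Price, Year; apply Price, Year→Title, AuthID and equate their Title, AuthID entries. Rows 1 and 3 agree on Price, Year; apply Price, Year→Title, AuthID and equate their Title, AuthID entries. Row 1 is now all distinguished symbols — the join is lossless.
Dependency preservation: the restricted closure of {Title} across the fragments never reaches {AuthID}, so Title → AuthID cannot be enforced without a join — not preserved.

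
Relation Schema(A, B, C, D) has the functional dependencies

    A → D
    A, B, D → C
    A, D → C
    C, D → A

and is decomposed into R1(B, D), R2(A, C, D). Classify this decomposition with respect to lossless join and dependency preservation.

lossy but dependency-preserving

Lossless test: (D)⁺ = {D}, which is a superkey of neither fragment — lossy.
Dependency preservation: A, B, D → C is not contained in any single fragment, but the restricted closure of its left-hand side across the fragments still reaches the right-hand side; the remaining FDs each lie inside some fragment. All dependencies are preserved.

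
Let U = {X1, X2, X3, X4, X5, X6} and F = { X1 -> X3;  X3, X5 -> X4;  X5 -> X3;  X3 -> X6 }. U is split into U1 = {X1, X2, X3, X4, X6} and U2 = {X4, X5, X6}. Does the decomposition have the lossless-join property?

No

Common attributes: U1 ∩ U2 = {X4, X6}.
No dependency enlarges {X4, X6}, so (X4, X6)⁺ = {X4, X6}.
The closure contains neither all of U1 = {X1, X2, X3, X4, X6} nor all of U2 = {X4, X5, X6}, so the common attributes are not a superkey of either fragment. The join is lossy.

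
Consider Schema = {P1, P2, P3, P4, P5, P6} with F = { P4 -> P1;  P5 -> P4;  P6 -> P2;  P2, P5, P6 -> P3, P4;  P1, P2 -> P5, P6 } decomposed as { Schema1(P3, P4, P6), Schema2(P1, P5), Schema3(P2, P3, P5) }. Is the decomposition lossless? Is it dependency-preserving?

Lossless test (chase): Rows 2 and 3 agree on P5; apply P5→P4 and equate their P4 entries. Rows 2 and 3 agree on P4; apply P4→P1 and equate their P1 entries. No row becomes fully distinguished — the join is lossy.
Dependency preservation: the restricted closure of {P4} across the fragments never reaches {P1}, so P4 → P1 cannot be enforced without a join — not preserved.

lossy and not dependency-preserving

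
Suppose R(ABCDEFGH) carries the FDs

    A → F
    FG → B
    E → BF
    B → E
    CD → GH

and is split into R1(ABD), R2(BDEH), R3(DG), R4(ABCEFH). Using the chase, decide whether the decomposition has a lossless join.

No

Chase test. Columns are ABCDEFGH; row i has aⱼ where attribute j ∈ Ri, else bᵢⱼ.
Initial tableau (one row per fragment):
  row 1: a1 a2 b13 a4 b15 b16 b17 b18
  row 2: b21 a2 b23 a4 a5 b26 b27 a8
  row 3: b31 b32 b33 a4 b35 b36 a7 b38
  row 4: a1 a2 a3 b44 a5 a6 b47 a8
Rows 1 and 4 agree on A; apply A→F and equate their F entries.
Rows 2 and 4 agree on E; apply E→BF and equate their BF entries.
Rows 1 and 2 agree on B; apply B→E and equate their E entries.
No row becomes fully distinguished — the join is lossy.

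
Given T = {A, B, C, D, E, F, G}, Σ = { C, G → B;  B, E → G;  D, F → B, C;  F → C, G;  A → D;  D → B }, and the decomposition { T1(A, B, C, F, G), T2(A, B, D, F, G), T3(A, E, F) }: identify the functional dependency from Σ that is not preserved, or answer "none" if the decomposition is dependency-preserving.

Check B, E → G: no single fragment contains all of {B, E, G}, and the restricted closure of {B, E} across the fragments never reaches {G}.
C, G → B is preserved.
D, F → B, C is preserved.
F → C, G is preserved.
A → D is preserved.
D → B is preserved.

B, E → G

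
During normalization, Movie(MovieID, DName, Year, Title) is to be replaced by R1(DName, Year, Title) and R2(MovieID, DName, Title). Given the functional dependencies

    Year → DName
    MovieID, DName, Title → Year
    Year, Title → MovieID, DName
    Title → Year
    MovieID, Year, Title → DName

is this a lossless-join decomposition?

Yes

Common attributes: R1 ∩ R2 = {DName, Title}.
Closure of {DName, Title}: Title → Year applies, adding Year; Year, Title → MovieID, DName applies, adding MovieID. So (DName, Title)⁺ = {MovieID, DName, Year, Title}.
This closure contains every attribute of R1, so R1 ∩ R2 → R1. The join is lossless.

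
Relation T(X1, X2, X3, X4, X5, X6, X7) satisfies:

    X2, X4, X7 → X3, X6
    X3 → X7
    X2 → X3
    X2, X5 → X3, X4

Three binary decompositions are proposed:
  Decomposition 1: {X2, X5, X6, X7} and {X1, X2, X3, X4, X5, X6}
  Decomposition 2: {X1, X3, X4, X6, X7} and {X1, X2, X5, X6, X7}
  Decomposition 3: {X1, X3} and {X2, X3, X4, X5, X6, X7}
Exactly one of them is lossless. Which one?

Decomposition 1: common = {X2, X5, X6}, closure = {X2, X3, X4, X5, X6, X7} → lossless.
Decomposition 2: common = {X1, X6, X7}, closure = {X1, X6, X7} → lossy.
Decomposition 3: common = {X3}, closure = {X3, X7} → lossy.

Decomposition 1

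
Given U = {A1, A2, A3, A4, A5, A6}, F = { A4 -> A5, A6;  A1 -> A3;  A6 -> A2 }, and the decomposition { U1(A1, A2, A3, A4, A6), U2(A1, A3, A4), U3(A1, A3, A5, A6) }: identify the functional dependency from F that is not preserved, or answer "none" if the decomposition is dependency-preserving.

Check A4 → A5, A6: no single fragment contains all of {A4, A5, A6}, and the restricted closure of {A4} across the fragments never reaches {A5, A6}.
A1 → A3 is preserved.
A6 → A2 is preserved.

A4 -> A5, A6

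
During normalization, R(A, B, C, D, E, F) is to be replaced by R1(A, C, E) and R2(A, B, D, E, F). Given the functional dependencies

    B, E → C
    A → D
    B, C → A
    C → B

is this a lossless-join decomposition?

No

Common attributes: R1 ∩ R2 = {A, E}.
Closure of {A, E}: A → D applies, adding D. So (A, E)⁺ = {A, D, E}.
The closure contains neither all of R1 = {A, C, E} nor all of R2 = {A, B, D, E, F}, so the common attributes are not a superkey of either fragment. The join is lossy.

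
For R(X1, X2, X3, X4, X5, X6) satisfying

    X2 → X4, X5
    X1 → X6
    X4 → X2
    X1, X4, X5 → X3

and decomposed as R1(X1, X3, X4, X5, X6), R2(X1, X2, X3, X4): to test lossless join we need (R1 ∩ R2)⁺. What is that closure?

R1 ∩ R2 = {X1, X3, X4}.
X1 → X6 applies, adding X6
X4 → X2 applies, adding X2
X2 → X4, X5 applies, adding X5
Closure: {X1, X2, X3, X4, X5, X6}.

X1, X2, X3, X4, X5, X6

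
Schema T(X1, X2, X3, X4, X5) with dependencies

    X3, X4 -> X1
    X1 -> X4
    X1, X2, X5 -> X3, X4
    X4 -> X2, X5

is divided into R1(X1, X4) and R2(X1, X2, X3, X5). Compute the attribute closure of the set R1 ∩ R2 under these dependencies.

X1, X2, X3, X4, X5

R1 ∩ R2 = {X1}.
X1 → X4 applies, adding X4
X4 → X2, X5 applies, adding X2, X5
X1, X2, X5 → X3, X4 applies, adding X3
Closure: {X1, X2, X3, X4, X5}.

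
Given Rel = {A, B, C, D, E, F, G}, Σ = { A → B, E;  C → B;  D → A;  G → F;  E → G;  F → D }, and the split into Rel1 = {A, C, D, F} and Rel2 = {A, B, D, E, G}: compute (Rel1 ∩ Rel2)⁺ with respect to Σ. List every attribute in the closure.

Rel1 ∩ Rel2 = {A, D}.
A → B, E applies, adding B, E
E → G applies, adding G
G → F applies, adding F
Closure: {A, B, D, E, F, G}.

A, B, D, E, F, G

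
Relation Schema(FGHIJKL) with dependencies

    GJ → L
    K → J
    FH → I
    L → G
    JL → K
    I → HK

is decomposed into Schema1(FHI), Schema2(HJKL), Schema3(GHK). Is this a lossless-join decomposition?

Chase test. Columns are FGHIJKL; row i has aⱼ where attribute j ∈ Schemai, else bᵢⱼ.
Initial tableau (one row per fragment):
  row 1: a1 b12 a3 a4 b15 b16 b17
  row 2: b21 b22 a3 b24 a5 a6 a7
  row 3: b31 a2 a3 b34 b35 a6 b37
Rows 2 and 3 agree on K; apply K→J and equate their J entries.
No row becomes fully distinguished — the join is lossy.

No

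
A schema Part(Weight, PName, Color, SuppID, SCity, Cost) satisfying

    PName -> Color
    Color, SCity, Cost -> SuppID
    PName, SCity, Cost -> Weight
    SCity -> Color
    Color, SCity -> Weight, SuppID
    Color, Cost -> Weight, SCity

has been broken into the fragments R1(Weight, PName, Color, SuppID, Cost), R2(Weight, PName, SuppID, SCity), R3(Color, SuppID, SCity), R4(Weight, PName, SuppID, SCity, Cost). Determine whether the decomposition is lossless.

Yes

Chase test. Columns are Weight, PName, Color, SuppID, SCity, Cost; row i has aⱼ where attribute j ∈ Ri, else bᵢⱼ.
Initial tableau (one row per fragment):
  row 1: a1 a2 a3 a4 b15 a6
  row 2: a1 a2 b23 a4 a5 b26
  row 3: b31 b32 a3 a4 a5 b36
  row 4: a1 a2 b43 a4 a5 a6
Rows 1 and 2 agree on PName; apply PName→Color and equate their Color entries.
Rows 1 and 4 agree on PName; apply PName→Color and equate their Color entries.
Rows 2 and 3 agree on Color, SCity; apply Color, SCity→Weight, SuppID and equate their Weight, SuppID entries.
Rows 1 and 4 agree on Color, Cost; apply Color, Cost→Weight, SCity and equate their Weight, SCity entries.
Row 1 is now all distinguished symbols — the join is lossless.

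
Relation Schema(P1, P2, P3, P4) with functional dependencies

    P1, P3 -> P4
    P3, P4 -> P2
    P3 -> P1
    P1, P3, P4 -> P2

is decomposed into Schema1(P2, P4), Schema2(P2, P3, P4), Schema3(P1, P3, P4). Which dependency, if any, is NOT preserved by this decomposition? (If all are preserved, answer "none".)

P1, P3 → P4 lies within Schema3.
P3, P4 → P2 lies within Schema2.
P3 → P1 lies within Schema3.
P1, P3, P4 → P2: restricted closure across fragments reaches P2.
Every dependency is enforceable on the fragments, so the decomposition is dependency-preserving.

none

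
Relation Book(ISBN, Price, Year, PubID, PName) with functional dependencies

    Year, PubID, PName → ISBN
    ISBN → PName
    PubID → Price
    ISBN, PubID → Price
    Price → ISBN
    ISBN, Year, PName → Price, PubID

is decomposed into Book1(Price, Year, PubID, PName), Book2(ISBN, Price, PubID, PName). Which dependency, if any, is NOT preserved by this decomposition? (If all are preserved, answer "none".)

Check ISBN, Year, PName → Price, PubID: no single fragment contains all of {ISBN, Price, Year, PubID, PName}, and the restricted closure of {ISBN, Year, PName} across the fragments never reaches {Price, PubID}.
Year, PubID, PName → ISBN is preserved.
ISBN → PName is preserved.
PubID → Price is preserved.
ISBN, PubID → Price is preserved.
Price → ISBN is preserved.

ISBN, Year, PName → Price, PubID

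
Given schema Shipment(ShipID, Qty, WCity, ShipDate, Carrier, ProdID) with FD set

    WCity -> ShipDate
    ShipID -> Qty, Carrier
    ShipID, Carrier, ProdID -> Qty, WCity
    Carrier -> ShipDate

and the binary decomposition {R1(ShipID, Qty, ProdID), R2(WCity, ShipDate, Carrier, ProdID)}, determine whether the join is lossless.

Common attributes: R1 ∩ R2 = {ProdID}.
No dependency enlarges {ProdID}, so (ProdID)⁺ = {ProdID}.
The closure contains neither all of R1 = {ShipID, Qty, ProdID} nor all of R2 = {WCity, ShipDate, Carrier, ProdID}, so the common attributes are not a superkey of either fragment. The join is lossy.

No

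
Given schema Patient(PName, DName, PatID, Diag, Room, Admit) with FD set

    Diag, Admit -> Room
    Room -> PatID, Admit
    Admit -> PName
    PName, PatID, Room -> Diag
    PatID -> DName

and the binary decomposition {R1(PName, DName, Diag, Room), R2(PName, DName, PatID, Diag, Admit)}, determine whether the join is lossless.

Common attributes: R1 ∩ R2 = {PName, DName, Diag}.
No dependency enlarges {PName, DName, Diag}, so (PName, DName, Diag)⁺ = {PName, DName, Diag}.
The closure contains neither all of R1 = {PName, DName, Diag, Room} nor all of R2 = {PName, DName, PatID, Diag, Admit}, so the common attributes are not a superkey of either fragment. The join is lossy.

No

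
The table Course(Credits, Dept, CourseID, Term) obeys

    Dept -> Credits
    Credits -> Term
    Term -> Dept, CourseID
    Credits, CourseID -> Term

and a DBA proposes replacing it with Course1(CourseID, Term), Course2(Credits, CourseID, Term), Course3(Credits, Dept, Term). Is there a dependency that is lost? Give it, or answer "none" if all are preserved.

Dept → Credits lies within Course3.
Credits → Term lies within Course2.
Term → Dept, CourseID: restricted closure across fragments reaches Dept, CourseID.
Credits, CourseID → Term lies within Course2.
Every dependency is enforceable on the fragments, so the decomposition is dependency-preserving.

none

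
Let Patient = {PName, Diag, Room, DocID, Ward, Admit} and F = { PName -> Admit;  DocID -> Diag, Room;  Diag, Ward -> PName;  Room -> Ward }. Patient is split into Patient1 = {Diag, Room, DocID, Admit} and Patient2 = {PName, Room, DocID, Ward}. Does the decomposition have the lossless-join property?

Common attributes: Patient1 ∩ Patient2 = {Room, DocID}.
Closure of {Room, DocID}: DocID → Diag, Room applies, adding Diag; Room → Ward applies, adding Ward; Diag, Ward → PName applies, adding PName; PName → Admit applies, adding Admit. So (Room, DocID)⁺ = {PName, Diag, Room, DocID, Ward, Admit}.
This closure contains every attribute of Patient1, so Patient1 ∩ Patient2 → Patient1. The join is lossless.

Yes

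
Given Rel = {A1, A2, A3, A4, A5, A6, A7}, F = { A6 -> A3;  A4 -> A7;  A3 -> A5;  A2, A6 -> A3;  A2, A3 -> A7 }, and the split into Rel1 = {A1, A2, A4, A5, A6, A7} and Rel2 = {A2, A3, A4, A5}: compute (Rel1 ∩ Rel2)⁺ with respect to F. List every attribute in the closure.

A2, A4, A5, A7

Rel1 ∩ Rel2 = {A2, A4, A5}.
A4 → A7 applies, adding A7
Closure: {A2, A4, A5, A7}.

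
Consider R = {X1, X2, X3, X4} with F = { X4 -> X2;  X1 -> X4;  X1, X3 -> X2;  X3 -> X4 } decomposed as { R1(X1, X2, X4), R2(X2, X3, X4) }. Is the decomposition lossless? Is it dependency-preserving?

lossy but dependency-preserving

Lossless test: (X2, X4)⁺ = {X2, X4}, which is a superkey of neither fragment — lossy.
Dependency preservation: X1, X3 → X2 is not contained in any single fragment, but the restricted closure of its left-hand side across the fragments still reaches the right-hand side; the remaining FDs each lie inside some fragment. All dependencies are preserved.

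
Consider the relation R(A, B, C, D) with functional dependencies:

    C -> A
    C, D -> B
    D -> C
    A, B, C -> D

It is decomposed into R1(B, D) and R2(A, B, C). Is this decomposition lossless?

Common attributes: R1 ∩ R2 = {B}.
No dependency enlarges {B}, so (B)⁺ = {B}.
The closure contains neither all of R1 = {B, D} nor all of R2 = {A, B, C}, so the common attributes are not a superkey of either fragment. The join is lossy.

No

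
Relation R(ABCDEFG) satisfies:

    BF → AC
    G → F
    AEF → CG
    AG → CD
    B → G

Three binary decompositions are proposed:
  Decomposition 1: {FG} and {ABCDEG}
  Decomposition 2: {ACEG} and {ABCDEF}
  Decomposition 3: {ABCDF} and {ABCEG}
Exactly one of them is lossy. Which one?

Decomposition 2

Decomposition 1: common = {G}, closure = {FG} → lossless.
Decomposition 2: common = {ACE}, closure = {ACE} → lossy.
Decomposition 3: common = {ABC}, closure = {ABCDFG} → lossless.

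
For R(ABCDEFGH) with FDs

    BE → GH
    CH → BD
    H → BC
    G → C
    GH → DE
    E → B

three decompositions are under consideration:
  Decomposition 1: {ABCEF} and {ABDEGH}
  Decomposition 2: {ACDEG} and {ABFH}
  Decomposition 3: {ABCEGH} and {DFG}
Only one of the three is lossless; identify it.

Decomposition 1

Decomposition 1: common = {ABE}, closure = {ABCDEGH} → lossless.
Decomposition 2: common = {A}, closure = {A} → lossy.
Decomposition 3: common = {G}, closure = {CG} → lossy.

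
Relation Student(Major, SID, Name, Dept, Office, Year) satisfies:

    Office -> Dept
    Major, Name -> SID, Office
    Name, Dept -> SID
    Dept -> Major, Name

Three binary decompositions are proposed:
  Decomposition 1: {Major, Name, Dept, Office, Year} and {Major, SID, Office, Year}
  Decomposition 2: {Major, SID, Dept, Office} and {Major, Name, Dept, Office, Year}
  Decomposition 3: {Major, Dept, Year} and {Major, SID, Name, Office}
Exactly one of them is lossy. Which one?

Decomposition 3

Decomposition 1: common = {Major, Office, Year}, closure = {Major, SID, Name, Dept, Office, Year} → lossless.
Decomposition 2: common = {Major, Dept, Office}, closure = {Major, SID, Name, Dept, Office} → lossless.
Decomposition 3: common = {Major}, closure = {Major} → lossy.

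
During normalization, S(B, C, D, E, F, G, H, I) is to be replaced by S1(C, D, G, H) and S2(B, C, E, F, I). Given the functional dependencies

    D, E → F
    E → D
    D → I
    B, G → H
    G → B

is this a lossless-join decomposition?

Common attributes: S1 ∩ S2 = {C}.
No dependency enlarges {C}, so (C)⁺ = {C}.
The closure contains neither all of S1 = {C, D, G, H} nor all of S2 = {B, C, E, F, I}, so the common attributes are not a superkey of either fragment. The join is lossy.

No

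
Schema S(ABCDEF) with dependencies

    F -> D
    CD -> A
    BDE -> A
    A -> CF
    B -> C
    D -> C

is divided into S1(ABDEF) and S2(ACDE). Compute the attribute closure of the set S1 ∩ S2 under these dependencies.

S1 ∩ S2 = {ADE}.
A → CF applies, adding CF
Closure: {ACDEF}.

ACDEF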